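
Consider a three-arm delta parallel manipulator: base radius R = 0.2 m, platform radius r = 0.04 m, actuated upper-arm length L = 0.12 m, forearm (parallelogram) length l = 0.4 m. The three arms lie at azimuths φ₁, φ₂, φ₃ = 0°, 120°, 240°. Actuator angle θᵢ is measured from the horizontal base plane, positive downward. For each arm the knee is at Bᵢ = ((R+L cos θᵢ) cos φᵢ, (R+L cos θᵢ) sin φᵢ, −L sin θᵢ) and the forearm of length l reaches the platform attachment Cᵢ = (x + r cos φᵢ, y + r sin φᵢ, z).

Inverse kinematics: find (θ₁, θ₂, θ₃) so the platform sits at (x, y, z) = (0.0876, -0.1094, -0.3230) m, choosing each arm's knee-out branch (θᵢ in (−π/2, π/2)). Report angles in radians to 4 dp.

arm 1 (φ=0.0°): x'=0.0876, y'=-0.1094
  A cos θ + B sin θ = C:  0.0724·cos θ + -0.3230·sin θ = 0.1003
  √(A²+B²)=0.3310;  θ1 = -1.3503+1.2631 ≈ -0.0872
φ2=120.0° → target in arm frame (-0.1385, -0.0212)
  A cos θ + B sin θ = C:  0.2985·cos θ + -0.3230·sin θ = -0.2013
  √(A²+B²)=0.4398;  θ2 = -0.8247+2.0461 ≈ 1.2214
arm 3 (φ=240.0°): x'=0.0509, y'=0.1306
  A cos θ + B sin θ = C:  0.1091·cos θ + -0.3230·sin θ = 0.0514
  √(A²+B²)=0.3409;  θ3 = -1.2452+1.4195 ≈ 0.1743

θ₁ = -0.0872, θ₂ = 1.2214, θ₃ = 0.1743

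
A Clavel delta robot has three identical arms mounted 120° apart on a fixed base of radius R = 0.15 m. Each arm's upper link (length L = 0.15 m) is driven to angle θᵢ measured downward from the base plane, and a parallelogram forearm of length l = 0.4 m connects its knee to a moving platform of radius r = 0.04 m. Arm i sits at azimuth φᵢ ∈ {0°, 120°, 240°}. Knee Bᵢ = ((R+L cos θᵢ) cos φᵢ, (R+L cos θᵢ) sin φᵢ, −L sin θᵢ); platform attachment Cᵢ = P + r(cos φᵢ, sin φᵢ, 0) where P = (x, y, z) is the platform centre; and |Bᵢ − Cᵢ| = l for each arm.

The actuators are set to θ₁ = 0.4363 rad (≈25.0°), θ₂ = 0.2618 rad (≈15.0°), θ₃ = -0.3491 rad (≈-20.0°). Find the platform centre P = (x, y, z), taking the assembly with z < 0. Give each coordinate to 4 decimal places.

φ1=0.0°: virtual centre (0.2459, 0.0000, -0.0634), radius l
φ2=120.0°: virtual centre (-0.1274, 0.2207, -0.0388), radius l
O3 = (0.2510·cos240.0°, 0.2510·sin240.0°, 0.0513) = (-0.1255, -0.2173, 0.0513)
subtract pairs → two planes through P
linear system: -0.7468x+0.4415y = 0.0020−0.0491z; -0.7428x+-0.4347y = 0.0011−0.2294z
det = 0.6526;  x = -0.0021+0.1879z,  y = 0.0010+0.2066z
sphere 1 gives Az²+Bz+C=0 with A=1.0780, B=0.0340, C=-0.0945;  B²−4AC=0.4085;  roots -0.3122, 0.2807;  negative root z = -0.3122
x = -0.0607, y = -0.0635

(-0.0607, -0.0635, -0.3122)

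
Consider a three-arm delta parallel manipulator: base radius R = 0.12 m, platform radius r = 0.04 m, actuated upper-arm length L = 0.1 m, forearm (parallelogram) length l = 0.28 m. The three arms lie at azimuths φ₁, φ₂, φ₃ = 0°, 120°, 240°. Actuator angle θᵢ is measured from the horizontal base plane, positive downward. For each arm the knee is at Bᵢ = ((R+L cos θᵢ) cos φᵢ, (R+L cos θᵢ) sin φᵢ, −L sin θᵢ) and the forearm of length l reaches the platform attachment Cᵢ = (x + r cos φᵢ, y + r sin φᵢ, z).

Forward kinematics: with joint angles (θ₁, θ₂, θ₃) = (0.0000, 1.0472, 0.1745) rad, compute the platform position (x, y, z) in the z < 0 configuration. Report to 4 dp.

(0.0634, -0.0827, -0.2408)

centre 1 = (0.1800·cos0.0°, 0.1800·sin0.0°, 0.0000) = (0.1800, 0.0000, 0.0000)
φ2=120.0°: virtual centre (-0.0650, 0.1126, -0.0866), radius l
centre 3 = (0.1785·cos240.0°, 0.1785·sin240.0°, -0.0174) = (-0.0892, -0.1546, -0.0174)
subtract pairs → two planes through P
linear system: -0.4900x+0.2252y = -0.0080−-0.1732z; -0.5385x+-0.3091y = -0.0002−-0.0347z
Cramer: x(z) = 0.0093-0.2250z;  y(z) = -0.0154+0.2796z
quadratic in z: (1.1288)z²+(0.0682)z+(-0.0490)=0, √Δ=0.4754 → z ∈ {-0.2408, 0.1803}; z = -0.2408 (taking z<0)
x = 0.0634, y = -0.0827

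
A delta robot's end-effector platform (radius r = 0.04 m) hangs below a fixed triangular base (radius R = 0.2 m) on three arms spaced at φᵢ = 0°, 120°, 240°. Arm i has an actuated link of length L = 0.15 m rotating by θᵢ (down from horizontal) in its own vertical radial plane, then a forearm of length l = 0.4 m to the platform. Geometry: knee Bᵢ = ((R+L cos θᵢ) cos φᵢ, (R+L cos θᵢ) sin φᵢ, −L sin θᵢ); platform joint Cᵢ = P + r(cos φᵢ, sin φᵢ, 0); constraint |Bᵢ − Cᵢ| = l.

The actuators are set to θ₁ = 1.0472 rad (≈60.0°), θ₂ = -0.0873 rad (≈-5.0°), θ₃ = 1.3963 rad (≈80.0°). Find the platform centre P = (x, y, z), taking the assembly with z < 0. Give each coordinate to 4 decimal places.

φ1=0.0°: virtual centre (0.2350, 0.0000, -0.1299), radius l
arm 2 at φ=120.0°: e+L cos θ2 = 0.3094;  centre 2 = (-0.1547, 0.2680, 0.0131)
φ3=240.0°: virtual centre (-0.0930, -0.1611, -0.1477), radius l
subtract pairs → two planes through P
linear system: -0.7794x+0.5359y = 0.0238−0.2860z; -0.6560x+-0.3222y = -0.0157−-0.0356z
Cramer: x(z) = 0.0012+0.1212z;  y(z) = 0.0462-0.3573z
quadratic in z: (1.1424)z²+(0.1701)z+(-0.0863)=0, √Δ=0.6507 → z ∈ {-0.3593, 0.2103}; z = -0.3593 (taking z<0)
x = -0.0423, y = 0.1746

(-0.0423, 0.1746, -0.3593)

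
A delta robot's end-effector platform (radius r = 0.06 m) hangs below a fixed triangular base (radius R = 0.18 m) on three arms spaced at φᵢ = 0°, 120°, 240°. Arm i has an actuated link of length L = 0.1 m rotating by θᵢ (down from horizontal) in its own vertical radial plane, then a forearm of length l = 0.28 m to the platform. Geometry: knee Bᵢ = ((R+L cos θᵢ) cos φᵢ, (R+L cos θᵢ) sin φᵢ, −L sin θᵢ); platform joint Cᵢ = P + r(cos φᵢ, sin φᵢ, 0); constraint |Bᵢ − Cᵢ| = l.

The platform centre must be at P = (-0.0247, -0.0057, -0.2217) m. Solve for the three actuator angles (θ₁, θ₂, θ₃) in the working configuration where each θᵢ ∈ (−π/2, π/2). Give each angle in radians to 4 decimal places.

θ₁ = 0.6108, θ₂ = 0.3492, θ₃ = 0.2620

arm 1 (φ=0.0°): x'=-0.0247, y'=-0.0057
  A=0.1447, B=-0.2217, C=(l²−L²−A²−y'²−z²)/(2L)=-0.0086
  γ=atan2(-0.2217,0.1447)=-0.9925;  ψ=arccos(-0.0325)=1.6033;  θ1=γ+ψ≈0.6108
φ2=120.0° → target in arm frame (0.0074, 0.0242)
  A=0.1126, B=-0.2217, C=(l²−L²−A²−y'²−z²)/(2L)=0.0299
  γ=atan2(-0.2217,0.1126)=-1.1009;  ψ=arccos(0.1204)=1.4501;  θ2=γ+ψ≈0.3492
rotate P by −φ3: (0.0173, -0.0185, -0.2217)
  A=0.1027, B=-0.2217, C=(l²−L²−A²−y'²−z²)/(2L)=0.0418
  θ3 = atan2(B,A) + arccos(C/0.2443) = 0.2620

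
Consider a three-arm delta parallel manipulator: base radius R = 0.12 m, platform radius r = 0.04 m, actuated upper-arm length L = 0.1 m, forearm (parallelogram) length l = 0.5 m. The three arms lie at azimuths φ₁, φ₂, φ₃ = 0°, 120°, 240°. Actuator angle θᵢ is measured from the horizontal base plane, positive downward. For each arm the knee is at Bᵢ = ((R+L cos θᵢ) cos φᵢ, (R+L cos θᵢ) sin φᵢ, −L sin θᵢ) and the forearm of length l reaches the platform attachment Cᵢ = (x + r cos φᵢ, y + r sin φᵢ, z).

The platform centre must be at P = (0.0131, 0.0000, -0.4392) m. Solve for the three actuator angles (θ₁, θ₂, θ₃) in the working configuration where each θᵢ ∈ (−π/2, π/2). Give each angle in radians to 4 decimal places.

arm 1 (φ=0.0°): x'=0.0131, y'=0.0000
  e−x'=0.0669;  (l²−L²−(e−x')²−y'²−z²)/2L = 0.2131
  γ=atan2(-0.4392,0.0669)=-1.4196;  ψ=arccos(0.4798)=1.0704;  θ1=γ+ψ≈-0.3492
rotate P by −φ2: (-0.0065, -0.0113, -0.4392)
  A=0.0865, B=-0.4392, C=(l²−L²−A²−y'²−z²)/(2L)=0.1974
  γ=atan2(-0.4392,0.0865)=-1.3762;  ψ=arccos(0.4410)=1.1141;  θ2=γ+ψ≈-0.2622
φ3=240.0° → target in arm frame (-0.0066, 0.0113)
  A=0.0865, B=-0.4392, C=(l²−L²−A²−y'²−z²)/(2L)=0.1974
  √(A²+B²)=0.4476;  θ3 = -1.3762+1.1141 ≈ -0.2622

θ₁ = -0.3492, θ₂ = -0.2622, θ₃ = -0.2622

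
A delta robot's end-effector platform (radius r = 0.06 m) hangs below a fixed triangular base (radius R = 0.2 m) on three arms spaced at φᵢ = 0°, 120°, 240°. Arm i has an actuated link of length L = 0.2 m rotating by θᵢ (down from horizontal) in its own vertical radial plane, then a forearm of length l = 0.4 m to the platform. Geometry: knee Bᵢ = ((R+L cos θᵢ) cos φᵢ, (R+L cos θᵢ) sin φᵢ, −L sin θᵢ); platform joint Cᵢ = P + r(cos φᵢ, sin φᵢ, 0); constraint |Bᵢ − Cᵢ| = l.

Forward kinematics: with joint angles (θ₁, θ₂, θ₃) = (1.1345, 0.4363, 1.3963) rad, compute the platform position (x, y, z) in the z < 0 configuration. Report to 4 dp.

(-0.0322, 0.1585, -0.4439)

O1 = (0.2245·cos0.0°, 0.2245·sin0.0°, -0.1813) = (0.2245, 0.0000, -0.1813)
φ2=120.0°: virtual centre (-0.1606, 0.2782, -0.0845), radius l
arm 3 at φ=240.0°: ρ3 = 0.1747;  O3 = (-0.0874, -0.1513, -0.1970)
eliminate P² terms by subtracting sphere 1 from 2 and 3
linear system: -0.7703x+0.5564y = 0.0271−0.1935z; -0.6238x+-0.3026y = -0.0139−-0.0314z
det = 0.5802;  x = -0.0008+0.0708z,  y = 0.0476+-0.2497z
sphere 1 gives Az²+Bz+C=0 with A=1.0674, B=0.3068, C=-0.0741;  B²−4AC=0.4106;  roots -0.4439, 0.1564;  negative root z = -0.4439
x = -0.0322, y = 0.1585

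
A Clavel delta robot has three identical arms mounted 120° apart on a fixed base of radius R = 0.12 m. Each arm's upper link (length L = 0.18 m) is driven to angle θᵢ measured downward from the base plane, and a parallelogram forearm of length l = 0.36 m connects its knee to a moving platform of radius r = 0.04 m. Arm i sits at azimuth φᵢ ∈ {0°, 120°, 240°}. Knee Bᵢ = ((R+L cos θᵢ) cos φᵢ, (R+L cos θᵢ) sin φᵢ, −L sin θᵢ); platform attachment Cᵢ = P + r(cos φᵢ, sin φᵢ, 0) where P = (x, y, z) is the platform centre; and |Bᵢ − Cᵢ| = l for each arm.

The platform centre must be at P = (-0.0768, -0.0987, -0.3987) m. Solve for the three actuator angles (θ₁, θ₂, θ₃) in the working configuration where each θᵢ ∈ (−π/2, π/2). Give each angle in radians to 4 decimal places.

arm 1 (φ=0.0°): x'=-0.0768, y'=-0.0987
  A=0.1568, B=-0.3987, C=(l²−L²−A²−y'²−z²)/(2L)=-0.2669
  γ=atan2(-0.3987,0.1568)=-1.1961;  ψ=arccos(-0.6230)=2.2434;  θ1=γ+ψ≈1.0473
φ2=120.0° → target in arm frame (-0.0471, 0.1159)
  A=0.1271, B=-0.3987, C=(l²−L²−A²−y'²−z²)/(2L)=-0.2537
  θ2 = atan2(B,A) + arccos(C/0.4185) = 0.9599
arm 3 (φ=240.0°): x'=0.1239, y'=-0.0172
  e−x'=-0.0439;  (l²−L²−(e−x')²−y'²−z²)/2L = -0.1777
  θ3 = atan2(B,A) + arccos(C/0.4011) = 0.3494

θ₁ = 1.0473, θ₂ = 0.9599, θ₃ = 0.3494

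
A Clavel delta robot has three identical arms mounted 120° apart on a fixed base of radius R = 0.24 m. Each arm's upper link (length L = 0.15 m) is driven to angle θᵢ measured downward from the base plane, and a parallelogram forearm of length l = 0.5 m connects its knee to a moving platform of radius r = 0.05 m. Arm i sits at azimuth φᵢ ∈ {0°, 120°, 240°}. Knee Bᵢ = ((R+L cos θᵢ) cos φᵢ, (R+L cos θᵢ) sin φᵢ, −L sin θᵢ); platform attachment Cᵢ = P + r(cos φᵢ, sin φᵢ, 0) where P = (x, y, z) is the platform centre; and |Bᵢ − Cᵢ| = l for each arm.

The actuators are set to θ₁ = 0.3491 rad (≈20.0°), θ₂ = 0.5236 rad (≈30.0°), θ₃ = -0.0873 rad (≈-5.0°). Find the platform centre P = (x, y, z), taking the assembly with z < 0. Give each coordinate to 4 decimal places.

φ1=0.0°: virtual centre (0.3310, 0.0000, -0.0513), radius l
φ2=120.0°: virtual centre (-0.1600, 0.2770, -0.0750), radius l
arm 3 at φ=240.0°: e+L cos θ3 = 0.3394;  centre 3 = (-0.1697, -0.2940, 0.0131)
subtract pairs → two planes through P
plane₁₂: -0.9818x+0.5541y+-0.0474z = -0.0042
Cramer: x(z) = 0.0006+0.0384z;  y(z) = -0.0065+0.1536z
into |P−centre ₁|² = l²: 1.0251z² + 0.0752z + -0.1382 = 0;  Δ = 0.5723;  z = -0.4057 or 0.3323 → z<0 root = -0.4057
x = -0.0150, y = -0.0688

(-0.0150, -0.0688, -0.4057)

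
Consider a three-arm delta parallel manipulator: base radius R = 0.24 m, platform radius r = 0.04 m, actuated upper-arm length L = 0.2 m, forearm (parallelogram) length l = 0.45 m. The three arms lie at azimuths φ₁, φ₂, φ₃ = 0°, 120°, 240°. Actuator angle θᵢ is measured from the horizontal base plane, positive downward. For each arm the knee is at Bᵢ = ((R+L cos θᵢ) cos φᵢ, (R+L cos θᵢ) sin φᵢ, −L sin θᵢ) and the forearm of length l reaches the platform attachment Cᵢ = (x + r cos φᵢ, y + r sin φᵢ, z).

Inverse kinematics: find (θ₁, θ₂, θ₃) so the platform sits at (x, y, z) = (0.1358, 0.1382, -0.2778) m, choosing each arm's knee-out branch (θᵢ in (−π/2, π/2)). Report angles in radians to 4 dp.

φ1=0.0° → target in arm frame (0.1358, 0.1382)
  A=0.0642, B=-0.2778, C=(l²−L²−A²−y'²−z²)/(2L)=0.1553
  θ1 = atan2(B,A) + arccos(C/0.2851) = -0.3487
φ2=120.0° → target in arm frame (0.0518, -0.1867)
  A cos θ + B sin θ = C:  0.1482·cos θ + -0.2778·sin θ = 0.0713
  θ2 = atan2(B,A) + arccos(C/0.3149) = 0.2618
φ3=240.0° → target in arm frame (-0.1876, 0.0485)
  e−x'=0.3876;  (l²−L²−(e−x')²−y'²−z²)/2L = -0.1681
  √(A²+B²)=0.4769;  θ3 = -0.6219+1.9311 ≈ 1.3092

θ₁ = -0.3487, θ₂ = 0.2618, θ₃ = 1.3092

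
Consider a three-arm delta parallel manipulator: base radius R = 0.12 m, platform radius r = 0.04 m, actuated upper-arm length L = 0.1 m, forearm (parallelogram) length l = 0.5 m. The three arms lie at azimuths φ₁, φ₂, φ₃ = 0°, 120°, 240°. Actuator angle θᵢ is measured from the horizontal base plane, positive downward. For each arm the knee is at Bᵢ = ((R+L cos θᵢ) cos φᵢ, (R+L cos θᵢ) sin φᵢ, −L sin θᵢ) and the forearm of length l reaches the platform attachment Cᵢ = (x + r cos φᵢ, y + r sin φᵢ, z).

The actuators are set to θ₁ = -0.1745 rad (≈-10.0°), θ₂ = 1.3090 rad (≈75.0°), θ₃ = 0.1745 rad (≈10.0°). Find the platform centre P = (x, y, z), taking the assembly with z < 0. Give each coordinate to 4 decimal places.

(0.1681, -0.1914, -0.4445)

arm 1 at φ=0.0°: ρ1 = 0.1785;  O1 = (0.1785, 0.0000, 0.0174)
O2 = (0.1059·cos120.0°, 0.1059·sin120.0°, -0.0966) = (-0.0529, 0.0917, -0.0966)
O3 = (0.1785·cos240.0°, 0.1785·sin240.0°, -0.0174) = (-0.0892, -0.1546, -0.0174)
subtract pairs → two planes through P
[-0.4628 0.1834 -0.2279]·P = -0.0116;  [-0.5354 -0.3091 -0.0694]·P = 0.0000
Cramer: x(z) = 0.0149-0.3448z;  y(z) = -0.0258+0.3726z
into |P−O₁|² = l²: 1.2577z² + 0.0589z + -0.2223 = 0;  Δ = 1.1216;  z = -0.4445 or 0.3976 → z<0 root = -0.4445
x = 0.1681, y = -0.1914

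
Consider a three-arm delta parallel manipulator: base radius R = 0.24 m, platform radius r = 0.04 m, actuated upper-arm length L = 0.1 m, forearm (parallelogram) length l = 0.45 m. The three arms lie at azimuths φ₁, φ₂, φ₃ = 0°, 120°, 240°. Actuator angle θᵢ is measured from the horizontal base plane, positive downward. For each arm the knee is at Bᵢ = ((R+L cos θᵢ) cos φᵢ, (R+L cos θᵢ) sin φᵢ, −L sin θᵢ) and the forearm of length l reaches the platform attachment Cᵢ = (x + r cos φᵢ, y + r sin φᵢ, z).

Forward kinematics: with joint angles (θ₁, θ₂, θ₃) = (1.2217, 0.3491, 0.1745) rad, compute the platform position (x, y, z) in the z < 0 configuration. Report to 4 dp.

(-0.1023, -0.0142, -0.3924)

φ1=0.0°: virtual centre (0.2342, 0.0000, -0.0940), radius l
φ2=120.0°: virtual centre (-0.1470, 0.2546, -0.0342), radius l
arm 3 at φ=240.0°: ρ3 = 0.2985;  S3 = (-0.1492, -0.2585, -0.0174)
eliminate P² terms by subtracting sphere 1 from 2 and 3
plane₁₂: -0.7624x+0.5092y+0.1195z = 0.0239
det = 0.7846;  x = -0.0324+0.1782z,  y = -0.0016+0.0320z
into |P−S₁|² = l²: 1.0328z² + 0.0928z + -0.1226 = 0;  Δ = 0.5150;  z = -0.3924 or 0.3025 → z<0 root = -0.3924
x = -0.1023, y = -0.0142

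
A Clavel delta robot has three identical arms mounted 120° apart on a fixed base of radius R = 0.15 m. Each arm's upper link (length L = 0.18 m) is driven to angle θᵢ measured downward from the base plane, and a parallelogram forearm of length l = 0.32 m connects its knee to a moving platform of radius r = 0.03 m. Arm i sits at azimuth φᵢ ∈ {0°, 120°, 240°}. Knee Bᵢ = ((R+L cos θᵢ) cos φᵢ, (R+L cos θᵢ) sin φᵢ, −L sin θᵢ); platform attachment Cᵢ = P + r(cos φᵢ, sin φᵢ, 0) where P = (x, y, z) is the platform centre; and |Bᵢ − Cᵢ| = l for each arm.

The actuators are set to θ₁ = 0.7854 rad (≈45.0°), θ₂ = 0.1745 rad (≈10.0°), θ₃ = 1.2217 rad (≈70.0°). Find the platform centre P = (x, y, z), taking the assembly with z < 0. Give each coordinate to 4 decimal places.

arm 1 at φ=0.0°: ρ1 = 0.2473;  S1 = (0.2473, 0.0000, -0.1273)
S2 = (0.2973·cos120.0°, 0.2973·sin120.0°, -0.0313) = (-0.1486, 0.2574, -0.0313)
S3 = (0.1816·cos240.0°, 0.1816·sin240.0°, -0.1691) = (-0.0908, -0.1572, -0.1691)
eliminate P² terms by subtracting sphere 1 from 2 and 3
plane₁₂: -0.7918x+0.5149y+0.1921z = 0.0120
Cramer: x(z) = 0.0073+0.0290z;  y(z) = 0.0345-0.3285z
quadratic in z: (1.1087)z²+(0.2180)z+(-0.0274)=0, √Δ=0.4112 → z ∈ {-0.2837, 0.0871}; z = -0.2837 (taking z<0)
x = -0.0009, y = 0.1277

(-0.0009, 0.1277, -0.2837)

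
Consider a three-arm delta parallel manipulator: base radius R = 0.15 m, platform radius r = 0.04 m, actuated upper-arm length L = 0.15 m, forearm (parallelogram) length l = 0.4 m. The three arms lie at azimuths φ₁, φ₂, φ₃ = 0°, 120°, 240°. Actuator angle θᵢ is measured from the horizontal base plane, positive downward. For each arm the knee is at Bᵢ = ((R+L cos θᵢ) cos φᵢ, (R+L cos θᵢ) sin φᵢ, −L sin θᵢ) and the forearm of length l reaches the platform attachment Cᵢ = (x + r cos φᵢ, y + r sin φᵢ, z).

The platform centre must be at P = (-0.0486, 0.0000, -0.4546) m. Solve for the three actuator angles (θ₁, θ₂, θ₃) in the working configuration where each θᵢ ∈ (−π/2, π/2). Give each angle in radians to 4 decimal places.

θ₁ = 1.0472, θ₂ = 0.7856, θ₃ = 0.7856

arm 1 (φ=0.0°): x'=-0.0486, y'=0.0000
  A=0.1586, B=-0.4546, C=(l²−L²−A²−y'²−z²)/(2L)=-0.3144
  θ1 = atan2(B,A) + arccos(C/0.4815) = 1.0472
arm 2 (φ=120.0°): x'=0.0243, y'=0.0421
  e−x'=0.0857;  (l²−L²−(e−x')²−y'²−z²)/2L = -0.2609
  √(A²+B²)=0.4626;  θ2 = -1.3845+2.1701 ≈ 0.7856
rotate P by −φ3: (0.0243, -0.0421, -0.4546)
  A=0.0857, B=-0.4546, C=(l²−L²−A²−y'²−z²)/(2L)=-0.2609
  θ3 = atan2(B,A) + arccos(C/0.4626) = 0.7856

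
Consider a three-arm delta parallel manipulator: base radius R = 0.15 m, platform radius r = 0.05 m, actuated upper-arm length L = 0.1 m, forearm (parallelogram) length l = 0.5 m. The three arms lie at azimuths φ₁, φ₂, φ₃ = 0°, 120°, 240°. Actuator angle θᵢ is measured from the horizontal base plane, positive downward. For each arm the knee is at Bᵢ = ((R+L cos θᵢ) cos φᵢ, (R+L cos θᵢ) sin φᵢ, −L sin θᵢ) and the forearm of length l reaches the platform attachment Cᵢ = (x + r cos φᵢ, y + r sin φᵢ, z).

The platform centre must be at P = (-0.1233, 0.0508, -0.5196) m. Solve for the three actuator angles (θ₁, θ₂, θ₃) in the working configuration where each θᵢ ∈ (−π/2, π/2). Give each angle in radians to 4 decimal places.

arm 1 (φ=0.0°): x'=-0.1233, y'=0.0508
  A cos θ + B sin θ = C:  0.2233·cos θ + -0.5196·sin θ = -0.4121
  θ1 = atan2(B,A) + arccos(C/0.5656) = 1.2224
arm 2 (φ=120.0°): x'=0.1056, y'=0.0814
  A cos θ + B sin θ = C:  -0.0056·cos θ + -0.5196·sin θ = -0.1832
  θ2 = atan2(B,A) + arccos(C/0.5196) = 0.3494
rotate P by −φ3: (0.0177, -0.1322, -0.5196)
  A=0.0823, B=-0.5196, C=(l²−L²−A²−y'²−z²)/(2L)=-0.2712
  √(A²+B²)=0.5261;  θ3 = -1.4136+2.1124 ≈ 0.6987

θ₁ = 1.2224, θ₂ = 0.3494, θ₃ = 0.6987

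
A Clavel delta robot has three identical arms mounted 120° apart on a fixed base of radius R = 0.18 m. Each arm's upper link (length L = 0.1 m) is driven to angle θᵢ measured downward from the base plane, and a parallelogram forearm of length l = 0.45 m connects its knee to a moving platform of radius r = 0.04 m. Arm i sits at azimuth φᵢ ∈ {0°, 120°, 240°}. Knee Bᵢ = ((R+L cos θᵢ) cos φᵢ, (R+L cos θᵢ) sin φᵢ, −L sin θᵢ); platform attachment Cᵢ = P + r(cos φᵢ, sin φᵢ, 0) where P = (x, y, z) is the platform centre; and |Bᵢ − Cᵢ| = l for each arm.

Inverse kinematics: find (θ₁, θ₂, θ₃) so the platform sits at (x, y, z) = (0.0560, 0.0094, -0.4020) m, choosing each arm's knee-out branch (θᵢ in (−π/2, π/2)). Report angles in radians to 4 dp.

φ1=0.0° → target in arm frame (0.0560, 0.0094)
  A=0.0840, B=-0.4020, C=(l²−L²−A²−y'²−z²)/(2L)=0.1188
  γ=atan2(-0.4020,0.0840)=-1.3648;  ψ=arccos(0.2892)=1.2774;  θ1=γ+ψ≈-0.0874
arm 2 (φ=120.0°): x'=-0.0199, y'=-0.0532
  A=0.1599, B=-0.4020, C=(l²−L²−A²−y'²−z²)/(2L)=0.0126
  θ2 = atan2(B,A) + arccos(C/0.4326) = 0.3495
rotate P by −φ3: (-0.0361, 0.0438, -0.4020)
  e−x'=0.1761;  (l²−L²−(e−x')²−y'²−z²)/2L = -0.0102
  γ=atan2(-0.4020,0.1761)=-1.1578;  ψ=arccos(-0.0233)=1.5941;  θ3=γ+ψ≈0.4363

θ₁ = -0.0874, θ₂ = 0.3495, θ₃ = 0.4363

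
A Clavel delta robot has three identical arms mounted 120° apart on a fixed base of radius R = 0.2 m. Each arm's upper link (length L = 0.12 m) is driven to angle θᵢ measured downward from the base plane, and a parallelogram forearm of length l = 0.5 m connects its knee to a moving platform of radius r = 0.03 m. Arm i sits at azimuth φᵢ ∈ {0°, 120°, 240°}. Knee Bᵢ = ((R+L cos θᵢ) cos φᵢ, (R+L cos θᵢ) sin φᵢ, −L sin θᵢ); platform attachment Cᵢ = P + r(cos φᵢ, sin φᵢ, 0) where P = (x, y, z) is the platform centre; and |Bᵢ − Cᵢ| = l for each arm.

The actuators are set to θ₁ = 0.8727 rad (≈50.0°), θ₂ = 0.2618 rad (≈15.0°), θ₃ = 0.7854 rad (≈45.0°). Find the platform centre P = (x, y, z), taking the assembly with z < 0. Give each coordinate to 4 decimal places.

φ1=0.0°: virtual centre (0.2471, 0.0000, -0.0919), radius l
arm 2 at φ=120.0°: (R−r)+L cos θ2 = 0.2859;  centre 2 = (-0.1430, 0.2476, -0.0311)
φ3=240.0°: virtual centre (-0.1274, -0.2207, -0.0849), radius l
eliminate P² terms by subtracting sphere 1 from 2 and 3
plane₁₂: -0.7802x+0.4952y+0.1217z = 0.0132
det = 0.7154;  x = -0.0100+0.0849z,  y = 0.0109+-0.1121z
sphere 1 gives Az²+Bz+C=0 with A=1.0198, B=0.1377, C=-0.1753;  B²−4AC=0.7342;  roots -0.4877, 0.3526;  negative root z = -0.4877
x = -0.0514, y = 0.0656

(-0.0514, 0.0656, -0.4877)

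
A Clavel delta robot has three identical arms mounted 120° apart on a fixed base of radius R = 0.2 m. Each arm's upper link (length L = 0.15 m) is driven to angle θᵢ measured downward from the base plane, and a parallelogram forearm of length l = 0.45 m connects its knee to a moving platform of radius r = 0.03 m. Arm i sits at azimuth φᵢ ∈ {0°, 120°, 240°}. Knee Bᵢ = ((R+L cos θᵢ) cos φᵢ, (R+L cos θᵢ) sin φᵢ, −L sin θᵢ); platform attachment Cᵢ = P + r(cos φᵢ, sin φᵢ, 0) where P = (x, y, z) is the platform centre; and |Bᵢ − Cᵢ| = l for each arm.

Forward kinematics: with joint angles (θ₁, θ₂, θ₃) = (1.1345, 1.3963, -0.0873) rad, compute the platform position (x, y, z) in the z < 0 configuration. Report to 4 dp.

φ1=0.0°: virtual centre (0.2334, 0.0000, -0.1359), radius l
centre 2 = (0.1960·cos120.0°, 0.1960·sin120.0°, -0.1477) = (-0.0980, 0.1698, -0.1477)
φ3=240.0°: virtual centre (-0.1597, -0.2766, 0.0131), radius l
subtract pairs → two planes through P
[-0.6628 0.3396 -0.0235]·P = -0.0127;  [-0.7862 -0.5533 0.2981]·P = 0.0293
det = 0.6337;  x = -0.0046+0.1392z,  y = -0.0464+0.3410z
quadratic in z: (1.1356)z²+(0.1741)z+(-0.1252)=0, √Δ=0.7741 → z ∈ {-0.4174, 0.2642}; z = -0.4174 (taking z<0)
x = -0.0627, y = -0.1887

(-0.0627, -0.1887, -0.4174)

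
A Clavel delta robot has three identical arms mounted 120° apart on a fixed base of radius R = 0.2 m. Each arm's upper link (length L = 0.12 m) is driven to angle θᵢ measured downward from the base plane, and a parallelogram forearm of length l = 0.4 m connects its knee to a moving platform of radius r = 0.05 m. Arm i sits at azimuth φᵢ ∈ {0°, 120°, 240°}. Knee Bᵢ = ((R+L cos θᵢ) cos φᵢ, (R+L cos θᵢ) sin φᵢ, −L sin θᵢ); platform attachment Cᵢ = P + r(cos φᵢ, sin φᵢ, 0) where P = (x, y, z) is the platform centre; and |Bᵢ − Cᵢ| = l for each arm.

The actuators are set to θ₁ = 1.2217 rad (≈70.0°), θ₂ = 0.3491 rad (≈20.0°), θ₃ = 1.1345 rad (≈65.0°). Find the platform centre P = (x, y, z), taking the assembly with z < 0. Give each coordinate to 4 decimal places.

(-0.0627, 0.0874, -0.4093)

φ1=0.0°: virtual centre (0.1910, 0.0000, -0.1128), radius l
O2 = (0.2628·cos120.0°, 0.2628·sin120.0°, -0.0410) = (-0.1314, 0.2276, -0.0410)
arm 3 at φ=240.0°: ρ3 = 0.2007;  O3 = (-0.1004, -0.1738, -0.1088)
subtract pairs → two planes through P
plane₁₂: -0.6449x+0.4551y+0.1434z = 0.0215
Cramer: x(z) = -0.0180+0.1093z;  y(z) = 0.0218-0.1602z
into |P−O₁|² = l²: 1.0376z² + 0.1728z + -0.1031 = 0;  Δ = 0.4579;  z = -0.4093 or 0.2428 → z<0 root = -0.4093
x = -0.0627, y = 0.0874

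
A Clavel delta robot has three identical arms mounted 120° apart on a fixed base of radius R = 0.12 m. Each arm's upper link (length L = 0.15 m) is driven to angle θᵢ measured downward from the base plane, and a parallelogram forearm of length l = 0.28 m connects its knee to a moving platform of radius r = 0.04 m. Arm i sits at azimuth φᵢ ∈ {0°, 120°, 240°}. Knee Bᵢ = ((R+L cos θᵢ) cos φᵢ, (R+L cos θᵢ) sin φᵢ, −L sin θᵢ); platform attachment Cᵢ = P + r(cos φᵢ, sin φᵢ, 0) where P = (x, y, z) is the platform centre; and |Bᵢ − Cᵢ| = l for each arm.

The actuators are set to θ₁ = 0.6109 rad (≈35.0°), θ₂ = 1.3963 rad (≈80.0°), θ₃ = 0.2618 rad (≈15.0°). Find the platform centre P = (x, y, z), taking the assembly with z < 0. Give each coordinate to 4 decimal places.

(0.0430, -0.1431, -0.2659)

S1 = (0.2029·cos0.0°, 0.2029·sin0.0°, -0.0860) = (0.2029, 0.0000, -0.0860)
S2 = (0.1060·cos120.0°, 0.1060·sin120.0°, -0.1477) = (-0.0530, 0.0918, -0.1477)
arm 3 at φ=240.0°: (R−r)+L cos θ3 = 0.2249;  S3 = (-0.1124, -0.1948, -0.0388)
|S₂|²−|S₁|² = -0.0155;  |S₃|²−|S₁|² = 0.0035
linear system: -0.5118x+0.1837y = -0.0155−-0.1234z; -0.6306x+-0.3895y = 0.0035−0.0944z
det = 0.3152;  x = 0.0171+-0.0974z,  y = -0.0367+0.4002z
into |P−S₁|² = l²: 1.1696z² + 0.1789z + -0.0351 = 0;  Δ = 0.1964;  z = -0.2659 or 0.1130 → z<0 root = -0.2659
x = 0.0430, y = -0.1431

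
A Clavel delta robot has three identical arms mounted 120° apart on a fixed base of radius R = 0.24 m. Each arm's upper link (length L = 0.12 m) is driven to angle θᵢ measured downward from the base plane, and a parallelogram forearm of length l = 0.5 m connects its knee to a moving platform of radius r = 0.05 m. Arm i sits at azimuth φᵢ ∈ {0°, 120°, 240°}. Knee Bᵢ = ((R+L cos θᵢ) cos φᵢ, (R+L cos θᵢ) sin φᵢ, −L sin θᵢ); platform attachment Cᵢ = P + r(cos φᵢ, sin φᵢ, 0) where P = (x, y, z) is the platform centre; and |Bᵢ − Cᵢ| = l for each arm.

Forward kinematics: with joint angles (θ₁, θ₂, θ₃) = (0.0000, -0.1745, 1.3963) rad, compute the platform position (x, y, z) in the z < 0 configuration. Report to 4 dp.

arm 1 at φ=0.0°: (R−r)+L cos θ1 = 0.3100;  S1 = (0.3100, 0.0000, 0.0000)
φ2=120.0°: virtual centre (-0.1541, 0.2669, 0.0208), radius l
arm 3 at φ=240.0°: (R−r)+L cos θ3 = 0.2108;  S3 = (-0.1054, -0.1826, -0.1182)
eliminate P² terms by subtracting sphere 1 from 2 and 3
linear system: -0.9282x+0.5338y = -0.0007−0.0417z; -0.8308x+-0.3652y = -0.0377−-0.2364z
det = 0.7824;  x = 0.0260+-0.1418z,  y = 0.0440+-0.3246z
sphere 1 gives Az²+Bz+C=0 with A=1.1255, B=0.0520, C=-0.1674;  B²−4AC=0.7565;  roots -0.4095, 0.3633;  negative root z = -0.4095
x = 0.0841, y = 0.1769

(0.0841, 0.1769, -0.4095)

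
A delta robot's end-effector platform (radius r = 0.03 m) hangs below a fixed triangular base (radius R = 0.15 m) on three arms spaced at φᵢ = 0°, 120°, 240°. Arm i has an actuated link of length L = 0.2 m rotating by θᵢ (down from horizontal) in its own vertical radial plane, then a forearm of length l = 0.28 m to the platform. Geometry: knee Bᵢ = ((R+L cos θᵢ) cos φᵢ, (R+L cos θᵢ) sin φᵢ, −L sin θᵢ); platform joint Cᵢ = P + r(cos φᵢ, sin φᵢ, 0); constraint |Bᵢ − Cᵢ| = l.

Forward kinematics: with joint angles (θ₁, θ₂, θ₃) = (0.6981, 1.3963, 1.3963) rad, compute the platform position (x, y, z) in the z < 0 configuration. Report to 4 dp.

(0.1100, 0.0000, -0.3561)

centre 1 = (0.2732·cos0.0°, 0.2732·sin0.0°, -0.1286) = (0.2732, 0.0000, -0.1286)
φ2=120.0°: virtual centre (-0.0774, 0.1340, -0.1970), radius l
centre 3 = (0.1547·cos240.0°, 0.1547·sin240.0°, -0.1970) = (-0.0774, -0.1340, -0.1970)
subtract pairs → two planes through P
plane₁₂: -0.7011x+0.2680y+-0.1368z = -0.0284
Cramer: x(z) = 0.0406-0.1951z;  y(z) = 0.0000+0.0000z
quadratic in z: (1.0381)z²+(0.3479)z+(-0.0077)=0, √Δ=0.3914 → z ∈ {-0.3561, 0.0210}; z = -0.3561 (taking z<0)
x = 0.1100, y = 0.0000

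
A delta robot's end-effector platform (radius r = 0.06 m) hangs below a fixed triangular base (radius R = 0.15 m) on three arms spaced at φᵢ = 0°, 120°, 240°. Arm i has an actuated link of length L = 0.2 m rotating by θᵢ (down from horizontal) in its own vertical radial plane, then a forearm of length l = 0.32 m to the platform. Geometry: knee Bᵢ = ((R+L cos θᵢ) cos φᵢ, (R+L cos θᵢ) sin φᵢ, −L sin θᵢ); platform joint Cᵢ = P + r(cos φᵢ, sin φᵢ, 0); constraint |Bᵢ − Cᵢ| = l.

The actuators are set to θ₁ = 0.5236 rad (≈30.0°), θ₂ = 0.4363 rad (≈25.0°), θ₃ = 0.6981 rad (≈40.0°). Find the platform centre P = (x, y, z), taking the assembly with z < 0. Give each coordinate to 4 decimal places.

O1 = (0.2632·cos0.0°, 0.2632·sin0.0°, -0.1000) = (0.2632, 0.0000, -0.1000)
O2 = (0.2713·cos120.0°, 0.2713·sin120.0°, -0.0845) = (-0.1356, 0.2349, -0.0845)
arm 3 at φ=240.0°: (R−r)+L cos θ3 = 0.2432;  O3 = (-0.1216, -0.2106, -0.1286)
|O₂|²−|O₁|² = 0.0015;  |O₃|²−|O₁|² = -0.0036
plane₁₂: -0.7977x+0.4698y+0.0310z = 0.0015
det = 0.6976;  x = 0.0015+-0.0198z,  y = 0.0057+-0.0995z
sphere 1 gives Az²+Bz+C=0 with A=1.0103, B=0.2092, C=-0.0239;  B²−4AC=0.1404;  roots -0.2890, 0.0819;  negative root z = -0.2890
x = 0.0073, y = 0.0345

(0.0073, 0.0345, -0.2890)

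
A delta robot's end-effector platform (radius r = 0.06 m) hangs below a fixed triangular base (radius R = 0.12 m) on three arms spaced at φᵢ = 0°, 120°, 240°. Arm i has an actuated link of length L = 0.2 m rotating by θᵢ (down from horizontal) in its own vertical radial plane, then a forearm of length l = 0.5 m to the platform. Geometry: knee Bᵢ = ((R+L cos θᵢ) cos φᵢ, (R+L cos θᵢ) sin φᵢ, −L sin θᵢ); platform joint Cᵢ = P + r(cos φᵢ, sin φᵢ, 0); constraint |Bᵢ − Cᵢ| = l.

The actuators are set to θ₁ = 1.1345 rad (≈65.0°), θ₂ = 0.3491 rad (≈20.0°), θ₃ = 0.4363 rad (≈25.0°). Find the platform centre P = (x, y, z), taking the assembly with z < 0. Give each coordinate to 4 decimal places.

centre 1 = (0.1445·cos0.0°, 0.1445·sin0.0°, -0.1813) = (0.1445, 0.0000, -0.1813)
φ2=120.0°: virtual centre (-0.1240, 0.2147, -0.0684), radius l
φ3=240.0°: virtual centre (-0.1206, -0.2089, -0.0845), radius l
subtract pairs → two planes through P
linear system: -0.5370x+0.4294y = 0.0124−0.2257z; -0.5303x+-0.4179y = 0.0116−0.1935z
det = 0.4521;  x = -0.0225+0.3924z,  y = 0.0008+-0.0349z
sphere 1 gives Az²+Bz+C=0 with A=1.1552, B=0.2314, C=-0.1892;  B²−4AC=0.9280;  roots -0.5171, 0.3168;  negative root z = -0.5171
x = -0.2254, y = 0.0188

(-0.2254, 0.0188, -0.5171)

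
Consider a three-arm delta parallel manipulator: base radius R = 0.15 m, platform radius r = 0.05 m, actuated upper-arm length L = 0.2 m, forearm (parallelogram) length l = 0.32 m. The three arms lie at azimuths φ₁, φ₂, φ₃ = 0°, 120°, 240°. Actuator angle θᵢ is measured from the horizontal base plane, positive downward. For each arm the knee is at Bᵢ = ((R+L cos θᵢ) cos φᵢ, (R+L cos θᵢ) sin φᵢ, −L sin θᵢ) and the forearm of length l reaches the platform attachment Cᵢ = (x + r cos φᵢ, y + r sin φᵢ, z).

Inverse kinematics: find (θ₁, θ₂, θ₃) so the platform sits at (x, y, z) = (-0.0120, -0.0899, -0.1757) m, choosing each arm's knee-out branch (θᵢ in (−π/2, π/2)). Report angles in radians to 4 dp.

θ₁ = 0.4363, θ₂ = 0.7852, θ₃ = -0.3486

φ1=0.0° → target in arm frame (-0.0120, -0.0899)
  e−x'=0.1120;  (l²−L²−(e−x')²−y'²−z²)/2L = 0.0273
  θ1 = atan2(B,A) + arccos(C/0.2084) = 0.4363
arm 2 (φ=120.0°): x'=-0.0719, y'=0.0553
  A=0.1719, B=-0.1757, C=(l²−L²−A²−y'²−z²)/(2L)=-0.0027
  γ=atan2(-0.1757,0.1719)=-0.7965;  ψ=arccos(-0.0109)=1.5817;  θ2=γ+ψ≈0.7852
rotate P by −φ3: (0.0839, 0.0346, -0.1757)
  e−x'=0.0161;  (l²−L²−(e−x')²−y'²−z²)/2L = 0.0752
  θ3 = atan2(B,A) + arccos(C/0.1764) = -0.3486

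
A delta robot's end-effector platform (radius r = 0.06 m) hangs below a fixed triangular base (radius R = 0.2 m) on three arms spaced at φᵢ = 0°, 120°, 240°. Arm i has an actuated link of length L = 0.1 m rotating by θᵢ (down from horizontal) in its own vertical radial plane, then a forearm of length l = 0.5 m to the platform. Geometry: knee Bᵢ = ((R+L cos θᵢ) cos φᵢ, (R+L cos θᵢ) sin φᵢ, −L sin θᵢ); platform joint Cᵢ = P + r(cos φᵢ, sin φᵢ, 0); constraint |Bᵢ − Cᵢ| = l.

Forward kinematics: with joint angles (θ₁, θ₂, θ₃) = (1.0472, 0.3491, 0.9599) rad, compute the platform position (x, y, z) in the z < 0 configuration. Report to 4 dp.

arm 1 at φ=0.0°: (R−r)+L cos θ1 = 0.1900;  S1 = (0.1900, 0.0000, -0.0866)
S2 = (0.2340·cos120.0°, 0.2340·sin120.0°, -0.0342) = (-0.1170, 0.2026, -0.0342)
φ3=240.0°: virtual centre (-0.0987, -0.1709, -0.0819), radius l
subtract pairs → two planes through P
[-0.6140 0.4052 0.1048]·P = 0.0123;  [-0.5774 -0.3418 0.0094]·P = 0.0021
Cramer: x(z) = -0.0114+0.0893z;  y(z) = 0.0132-0.1233z
sphere 1 gives Az²+Bz+C=0 with A=1.0232, B=0.1340, C=-0.2018;  B²−4AC=0.8438;  roots -0.5144, 0.3834;  negative root z = -0.5144
x = -0.0573, y = 0.0766

(-0.0573, 0.0766, -0.5144)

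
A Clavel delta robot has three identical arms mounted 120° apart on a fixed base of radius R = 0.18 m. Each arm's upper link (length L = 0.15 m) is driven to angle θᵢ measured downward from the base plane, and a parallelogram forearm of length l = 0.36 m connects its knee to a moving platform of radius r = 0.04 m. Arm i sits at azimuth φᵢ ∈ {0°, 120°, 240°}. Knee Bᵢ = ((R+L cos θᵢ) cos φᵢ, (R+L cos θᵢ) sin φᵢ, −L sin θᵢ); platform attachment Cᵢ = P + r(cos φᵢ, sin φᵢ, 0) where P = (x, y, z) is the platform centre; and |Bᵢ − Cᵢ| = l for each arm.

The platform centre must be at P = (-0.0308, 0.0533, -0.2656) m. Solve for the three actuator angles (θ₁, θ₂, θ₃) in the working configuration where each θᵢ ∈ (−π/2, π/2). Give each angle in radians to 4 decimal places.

arm 1 (φ=0.0°): x'=-0.0308, y'=0.0533
  A cos θ + B sin θ = C:  0.1708·cos θ + -0.2656·sin θ = 0.0151
  γ=atan2(-0.2656,0.1708)=-0.9993;  ψ=arccos(0.0480)=1.5228;  θ1=γ+ψ≈0.5235
arm 2 (φ=120.0°): x'=0.0616, y'=0.0000
  A cos θ + B sin θ = C:  0.0784·cos θ + -0.2656·sin θ = 0.1013
  θ2 = atan2(B,A) + arccos(C/0.2769) = -0.0875
φ3=240.0° → target in arm frame (-0.0308, -0.0533)
  e−x'=0.1708;  (l²−L²−(e−x')²−y'²−z²)/2L = 0.0152
  θ3 = atan2(B,A) + arccos(C/0.3158) = 0.5233

θ₁ = 0.5235, θ₂ = -0.0875, θ₃ = 0.5233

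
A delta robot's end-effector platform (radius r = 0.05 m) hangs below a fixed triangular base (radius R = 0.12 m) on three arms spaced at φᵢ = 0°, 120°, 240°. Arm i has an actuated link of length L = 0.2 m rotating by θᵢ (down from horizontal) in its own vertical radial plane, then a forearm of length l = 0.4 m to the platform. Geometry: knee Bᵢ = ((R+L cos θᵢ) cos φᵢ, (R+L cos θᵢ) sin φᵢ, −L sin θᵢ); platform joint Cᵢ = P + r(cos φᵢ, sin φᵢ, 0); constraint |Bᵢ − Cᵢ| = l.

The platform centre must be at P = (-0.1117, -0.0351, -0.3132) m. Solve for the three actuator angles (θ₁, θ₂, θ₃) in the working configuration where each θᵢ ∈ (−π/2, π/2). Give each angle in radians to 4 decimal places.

θ₁ = 0.6110, θ₂ = 0.0870, θ₃ = -0.1747

arm 1 (φ=0.0°): x'=-0.1117, y'=-0.0351
  A=0.1817, B=-0.3132, C=(l²−L²−A²−y'²−z²)/(2L)=-0.0309
  √(A²+B²)=0.3621;  θ1 = -1.0451+1.6561 ≈ 0.6110
arm 2 (φ=120.0°): x'=0.0255, y'=0.1143
  A cos θ + B sin θ = C:  0.0445·cos θ + -0.3132·sin θ = 0.0172
  θ2 = atan2(B,A) + arccos(C/0.3164) = 0.0870
φ3=240.0° → target in arm frame (0.0862, -0.0792)
  A=-0.0162, B=-0.3132, C=(l²−L²−A²−y'²−z²)/(2L)=0.0384
  θ3 = atan2(B,A) + arccos(C/0.3136) = -0.1747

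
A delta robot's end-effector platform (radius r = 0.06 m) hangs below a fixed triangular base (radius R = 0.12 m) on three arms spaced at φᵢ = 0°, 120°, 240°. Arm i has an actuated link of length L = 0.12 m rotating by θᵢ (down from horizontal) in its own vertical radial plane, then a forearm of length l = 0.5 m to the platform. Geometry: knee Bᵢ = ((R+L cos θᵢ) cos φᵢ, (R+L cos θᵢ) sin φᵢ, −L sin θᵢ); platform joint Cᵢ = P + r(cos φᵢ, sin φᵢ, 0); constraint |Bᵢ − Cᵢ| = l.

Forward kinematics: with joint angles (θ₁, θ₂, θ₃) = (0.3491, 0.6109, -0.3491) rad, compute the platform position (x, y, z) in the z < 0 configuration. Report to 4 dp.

arm 1 at φ=0.0°: (R−r)+L cos θ1 = 0.1728;  O1 = (0.1728, 0.0000, -0.0410)
φ2=120.0°: virtual centre (-0.0791, 0.1371, -0.0688), radius l
O3 = (0.1728·cos240.0°, 0.1728·sin240.0°, 0.0410) = (-0.0864, -0.1496, 0.0410)
eliminate P² terms by subtracting sphere 1 from 2 and 3
[-0.5038 0.2742 -0.0556]·P = -0.0017;  [-0.5183 -0.2992 0.1642]·P = 0.0000
det = 0.2929;  x = 0.0018+0.0969z,  y = -0.0031+0.3808z
sphere 1 gives Az²+Bz+C=0 with A=1.1544, B=0.0466, C=-0.2191;  B²−4AC=1.0137;  roots -0.4563, 0.4159;  negative root z = -0.4563
x = -0.0425, y = -0.1768

(-0.0425, -0.1768, -0.4563)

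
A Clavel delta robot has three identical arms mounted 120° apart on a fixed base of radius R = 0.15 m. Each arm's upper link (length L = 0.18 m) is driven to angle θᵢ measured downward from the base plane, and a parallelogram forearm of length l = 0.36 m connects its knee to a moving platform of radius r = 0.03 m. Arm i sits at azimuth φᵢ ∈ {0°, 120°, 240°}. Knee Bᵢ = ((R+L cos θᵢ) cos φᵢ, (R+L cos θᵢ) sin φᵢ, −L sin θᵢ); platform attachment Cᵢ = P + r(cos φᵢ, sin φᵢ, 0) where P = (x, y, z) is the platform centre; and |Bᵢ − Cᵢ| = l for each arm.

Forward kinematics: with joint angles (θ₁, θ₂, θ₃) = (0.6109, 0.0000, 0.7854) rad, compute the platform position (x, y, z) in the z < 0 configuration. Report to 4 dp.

φ1=0.0°: virtual centre (0.2674, 0.0000, -0.1032), radius l
φ2=120.0°: virtual centre (-0.1500, 0.2598, 0.0000), radius l
arm 3 at φ=240.0°: (R−r)+L cos θ3 = 0.2473;  centre 3 = (-0.1236, -0.2141, -0.1273)
subtract pairs → two planes through P
plane₁₂: -0.8349x+0.5196y+0.2065z = 0.0078
det = 0.7640;  x = -0.0011+0.0831z,  y = 0.0133+-0.2639z
sphere 1 gives Az²+Bz+C=0 with A=1.0766, B=0.1549, C=-0.0467;  B²−4AC=0.2249;  roots -0.2922, 0.1483;  negative root z = -0.2922
x = -0.0254, y = 0.0904

(-0.0254, 0.0904, -0.2922)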